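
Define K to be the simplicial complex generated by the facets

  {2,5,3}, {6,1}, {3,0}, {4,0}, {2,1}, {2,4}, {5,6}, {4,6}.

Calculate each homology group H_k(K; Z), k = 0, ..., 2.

Fix the vertex order 0 < 1 < 2 < 3 < 4 < 5 < 6 and write every simplex with vertices in increasing order. Then dim K = 2 and the simplices of K are:

  0-simplices (7): [0], [1], [2], [3], [4], [5], [6]
  1-simplices (10): [0,3], [0,4], [1,2], [1,6], [2,3], [2,4], [2,5], [3,5], [4,6], [5,6]
  2-simplices (1): [2,3,5]

so the chain groups are C_0 ≅ Z^7, C_1 ≅ Z^10, C_2 ≅ Z^1.

Boundary ∂_1: C_1 → C_0 maps an edge to its endpoints' difference, ∂[p,q] = q − p. For instance
  ∂[2,4] = [4] − [2].
As a 7×10 matrix over Z this has rank 6, with invariant factors (1,1,1,1,1,1).

∂_2: C_2 → C_1 acts by ∂[p,q,r] = [q,r] − [p,r] + [p,q]. For instance
  ∂[2,3,5] = [3,5] − [2,5] + [2,3].
This gives a 10×1 integer matrix of rank 1; reducing to Smith normal form yields diagonal entries (1).

From H_k ≅ ker(∂_k) / im(∂_{k+1}) we obtain:

  H_0: rank C_0 − rank ∂_1 = 7 − 6 = 1, and the invariant factors of ∂_1 are all 1, so H_0 = Z.
  H_1: rank ker ∂_1 − rank ∂_2 = (10 − 6) − 1 = 3, and the invariant factors of ∂_2 are all 1, so H_1 = Z^3.
  H_2: rank ker ∂_2 − rank ∂_3 = (1 − 1) − 0 = 0, and there is no ∂_3, so H_2 = 0.

As a check, the Euler characteristic is 7 − 10 + 1 = -2, which agrees with 1 − 3 + 0 = -2.

H_0 ≅ Z,  H_1 ≅ Z^3,  H_2 = 0.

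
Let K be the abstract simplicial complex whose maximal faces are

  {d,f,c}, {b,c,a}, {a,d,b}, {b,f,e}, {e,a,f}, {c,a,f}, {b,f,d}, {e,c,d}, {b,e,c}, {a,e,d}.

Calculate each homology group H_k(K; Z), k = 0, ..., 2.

We work with the vertex ordering a < b < c < d < e < f. The simplices of K, each written with vertices in increasing order, are:

  0-simplices (6): a, b, c, d, e, f
  1-simplices (15): ab, ac, ad, ae, af, bc, bd, be, bf, cd, ce, cf, de, df, ef
  2-simplices (10): abc, abd, acf, ade, aef, bce, bdf, bef, cde, cdf

giving chain groups C_0 ≅ Z^6, C_1 ≅ Z^15, C_2 ≅ Z^10.

The boundary map ∂_1: C_1 → C_0 sends each edge [p,q] (with p < q) to q − p.
The 6×15 boundary matrix has rank 5 and Smith normal form diag(1,1,1,1,1).

Boundary ∂_2: C_2 → C_1 sends each 2-simplex [p,q,r] to [q,r] − [p,r] + [p,q]. For instance
  ∂abc = bc − ac + ab,
  ∂bce = ce − be + bc.
The resulting 15×10 matrix has rank 10, and its Smith normal form has invariant factors (1,1,1,1,1,1,1,1,1,2).

Computing H_k = (kernel of ∂_k) / (image of ∂_{k+1}):

  H_0: rank C_0 − rank ∂_1 = 6 − 5 = 1, and the invariant factors of ∂_1 are all 1, so H_0 ≅ Z.
  H_1: rank ker ∂_1 − rank ∂_2 = (15 − 5) − 10 = 0, and ∂_2 has invariant factor 2 > 1, so H_1 ≅ Z/2.
  H_2: rank ker ∂_2 − rank ∂_3 = (10 − 10) − 0 = 0, and there is no ∂_3, so H_2 ≅ 0.

H_0 ≅ Z,  H_1 ≅ Z/2,  H_2 = 0.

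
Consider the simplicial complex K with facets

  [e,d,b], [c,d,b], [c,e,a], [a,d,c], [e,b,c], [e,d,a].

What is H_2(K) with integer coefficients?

H_2 ≅ Z.

Fix the vertex order a < b < c < d < e and write every simplex with vertices in increasing order. Then dim K = 2 and the simplices of K are:

  0-simplices (5): a, b, c, d, e
  1-simplices (9): ac, ad, ae, bc, bd, be, cd, ce, de
  2-simplices (6): acd, ace, ade, bcd, bce, bde

giving chain groups C_0 ≅ Z^5, C_1 ≅ Z^9, C_2 ≅ Z^6.

∂_1: C_1 → C_0 sends each edge [p,q] (with p < q) to q − p. For instance
  ∂de = e − d.
The 5×9 boundary matrix has rank 4 and Smith normal form diag(1,1,1,1).

Boundary ∂_2: C_2 → C_1 acts by ∂[p,q,r] = [q,r] − [p,r] + [p,q]. For instance
  ∂ade = de − ae + ad,
  ∂ace = ce − ae + ac.
The resulting 9×6 matrix has rank 5, and its Smith normal form has invariant factors (1,1,1,1,1).

From H_k ≅ ker(∂_k) / im(∂_{k+1}) we obtain:

  H_2: rank ker ∂_2 − rank ∂_3 = (6 − 5) − 0 = 1, and there is no ∂_3, so H_2 = Z.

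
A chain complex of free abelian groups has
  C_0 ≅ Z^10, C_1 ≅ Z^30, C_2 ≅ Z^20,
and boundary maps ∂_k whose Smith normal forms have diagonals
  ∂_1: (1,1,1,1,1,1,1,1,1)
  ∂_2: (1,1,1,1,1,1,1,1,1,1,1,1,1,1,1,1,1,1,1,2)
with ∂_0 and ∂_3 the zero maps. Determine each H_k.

H_0: b_0 = 10 − 0 − 9 = 1; torsion from ∂_1 factors > 1: none. So H_0 ≅ Z.
H_1: b_1 = 30 − 9 − 20 = 1; torsion from ∂_2 factors > 1: [2]. So H_1 ≅ Z ⊕ Z/2Z.
H_2: b_2 = 20 − 20 − 0 = 0; torsion from ∂_3 factors > 1: none. So H_2 ≅ 0.

H_0 ≅ Z,  H_1 ≅ Z ⊕ Z/2Z,  H_2 = 0.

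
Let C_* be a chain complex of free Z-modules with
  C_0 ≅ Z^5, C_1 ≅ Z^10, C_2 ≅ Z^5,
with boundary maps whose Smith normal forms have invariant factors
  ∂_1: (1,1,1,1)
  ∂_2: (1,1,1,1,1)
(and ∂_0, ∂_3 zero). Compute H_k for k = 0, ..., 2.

H_0 ≅ Z,  H_1 ≅ Z,  H_2 = 0.

H_0: b_0 = 5 − 0 − 4 = 1; torsion from ∂_1 factors > 1: none. So H_0 ≅ Z.
H_1: b_1 = 10 − 4 − 5 = 1; torsion from ∂_2 factors > 1: none. So H_1 ≅ Z.
H_2: b_2 = 5 − 5 − 0 = 0; torsion from ∂_3 factors > 1: none. So H_2 ≅ 0.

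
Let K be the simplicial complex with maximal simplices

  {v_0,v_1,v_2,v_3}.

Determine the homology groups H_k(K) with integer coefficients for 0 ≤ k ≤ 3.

H_0 ≅ Z,  H_1 = 0,  H_2 = 0,  H_3 = 0.

K has 4 vertices, 6 edges, 4 triangles, 1 3-simplex.
rank ∂_0 = 0, rank ∂_1 = 3 ⇒ b_0 = 4 − 0 − 3 = 1; all invariant factors of ∂_1 are 1 so no torsion. So H_0 = Z.
rank ∂_1 = 3, rank ∂_2 = 3 ⇒ b_1 = 6 − 3 − 3 = 0; all invariant factors of ∂_2 are 1 so no torsion. So H_1 = 0.
rank ∂_2 = 3, rank ∂_3 = 1 ⇒ b_2 = 4 − 3 − 1 = 0; all invariant factors of ∂_3 are 1 so no torsion. So H_2 = 0.
rank ∂_3 = 1, rank ∂_4 = 0 ⇒ b_3 = 1 − 1 − 0 = 0. So H_3 = 0.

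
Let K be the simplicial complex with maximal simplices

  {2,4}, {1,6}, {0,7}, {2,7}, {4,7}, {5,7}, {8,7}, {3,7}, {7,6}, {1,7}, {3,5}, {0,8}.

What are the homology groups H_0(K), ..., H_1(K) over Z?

Order the vertices as 0 < 1 < 2 < 3 < 4 < 5 < 6 < 7 < 8. Listing each simplex with vertices in this order, K has dimension 1 with simplices:

  0-simplices (9): [0], [1], [2], [3], [4], [5], [6], [7], [8]
  1-simplices (12): [0,7], [0,8], [1,6], [1,7], [2,4], [2,7], [3,5], [3,7], [4,7], [5,7], [6,7], [7,8]

giving chain groups C_0 ≅ Z^9, C_1 ≅ Z^12.

∂_1: C_1 → C_0 is given by ∂[p,q] = [q] − [p].
The 9×12 boundary matrix has rank 8 and Smith normal form diag(1,1,1,1,1,1,1,1).

From H_k ≅ ker(∂_k) / im(∂_{k+1}) we obtain:

  H_0: rank C_0 − rank ∂_1 = 9 − 8 = 1, and the invariant factors of ∂_1 are all 1, so H_0 = Z.
  H_1: rank ker ∂_1 − rank ∂_2 = (12 − 8) − 0 = 4, and there is no ∂_2, so H_1 = Z^4.

H_0 ≅ Z,  H_1 ≅ Z^4.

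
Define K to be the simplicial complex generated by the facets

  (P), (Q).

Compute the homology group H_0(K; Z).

H_0 = Z^2.

K has 2 vertices.
rank ∂_0 = 0, rank ∂_1 = 0 ⇒ b_0 = 2 − 0 − 0 = 2. So H_0 ≅ Z^2.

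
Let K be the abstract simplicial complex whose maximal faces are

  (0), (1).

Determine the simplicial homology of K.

H_0 = Z^2.

Take the total order 0 < 1 on the vertex set. Then K (dimension 0) consists of the simplices:

  0-simplices (2): [0], [1]

Hence C_0 ≅ Z^2.

Computing H_k = (kernel of ∂_k) / (image of ∂_{k+1}):

  H_0: rank C_0 − rank ∂_1 = 2 − 0 = 2, and there is no ∂_1, so H_0 = Z^2.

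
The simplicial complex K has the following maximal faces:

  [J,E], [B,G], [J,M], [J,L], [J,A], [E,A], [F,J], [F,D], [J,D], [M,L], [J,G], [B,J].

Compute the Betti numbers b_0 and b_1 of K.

We work with the vertex ordering A < B < D < E < F < G < J < L < M. The simplices of K, each written with vertices in increasing order, are:

  0-simplices (9): A, B, D, E, F, G, J, L, M
  1-simplices (12): AE, AJ, BG, BJ, DF, DJ, EJ, FJ, GJ, JL, JM, LM

so the chain groups are C_0 ≅ Z^9, C_1 ≅ Z^12.

The boundary map ∂_1: C_1 → C_0 sends each edge [p,q] (with p < q) to q − p. For instance
  ∂JM = M − J.
The 9×12 boundary matrix has rank 8 and Smith normal form diag(1,1,1,1,1,1,1,1).

Computing H_k = (kernel of ∂_k) / (image of ∂_{k+1}):

  H_0: rank C_0 − rank ∂_1 = 9 − 8 = 1, and the invariant factors of ∂_1 are all 1, so H_0 = Z.
  H_1: rank ker ∂_1 − rank ∂_2 = (12 − 8) − 0 = 4, and there is no ∂_2, so H_1 = Z^4.

(K is a triangulation of a wedge of 4 circles.)

Hence the Betti numbers are b_0 = 1, b_1 = 4.

b_0 = 1, b_1 = 4.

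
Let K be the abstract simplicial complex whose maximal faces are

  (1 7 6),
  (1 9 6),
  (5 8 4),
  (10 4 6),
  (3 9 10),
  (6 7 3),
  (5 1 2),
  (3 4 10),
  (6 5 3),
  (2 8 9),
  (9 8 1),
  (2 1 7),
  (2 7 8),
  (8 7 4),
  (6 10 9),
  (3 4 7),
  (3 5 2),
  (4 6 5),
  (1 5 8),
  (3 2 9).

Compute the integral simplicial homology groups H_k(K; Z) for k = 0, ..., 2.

Take the total order 1 < 2 < 3 < 4 < 5 < 6 < 7 < 8 < 9 < 10 on the vertex set. Then K (dimension 2) consists of the simplices:

  0-simplices (10): [1], [2], [3], [4], [5], [6], [7], [8], [9], [10]
  1-simplices (30): (30 of them)
  2-simplices (20): (20 of them)

giving chain groups C_0 ≅ Z^10, C_1 ≅ Z^30, C_2 ≅ Z^20.

Boundary ∂_1: C_1 → C_0 is given by ∂[p,q] = [q] − [p].
This gives a 10×30 integer matrix of rank 9; reducing to Smith normal form yields diagonal entries (1,1,1,1,1,1,1,1,1).

The boundary map ∂_2: C_2 → C_1 maps a triangle to the signed sum of its edges. For instance
  ∂[3,9,10] = [9,10] − [3,10] + [3,9],
  ∂[4,6,10] = [6,10] − [4,10] + [4,6].
The resulting 30×20 matrix has rank 20, and its Smith normal form has invariant factors (1,1,1,1,1,1,1,1,1,1,1,1,1,1,1,1,1,1,1,2).

Reading off H_k = ker ∂_k / im ∂_{k+1}:

  H_0: rank C_0 − rank ∂_1 = 10 − 9 = 1, and the invariant factors of ∂_1 are all 1, so H_0 ≅ Z.
  H_1: rank ker ∂_1 − rank ∂_2 = (30 − 9) − 20 = 1, and ∂_2 has invariant factor 2 > 1, so H_1 ≅ Z ⊕ Z_2.
  H_2: rank ker ∂_2 − rank ∂_3 = (20 − 20) − 0 = 0, and there is no ∂_3, so H_2 ≅ 0.

As a check, the Euler characteristic is 10 − 30 + 20 = 0, which agrees with 1 − 1 + 0 = 0.
(K is a triangulation of the Klein bottle.)

H_0 = Z,  H_1 = Z ⊕ Z_2,  H_2 = 0.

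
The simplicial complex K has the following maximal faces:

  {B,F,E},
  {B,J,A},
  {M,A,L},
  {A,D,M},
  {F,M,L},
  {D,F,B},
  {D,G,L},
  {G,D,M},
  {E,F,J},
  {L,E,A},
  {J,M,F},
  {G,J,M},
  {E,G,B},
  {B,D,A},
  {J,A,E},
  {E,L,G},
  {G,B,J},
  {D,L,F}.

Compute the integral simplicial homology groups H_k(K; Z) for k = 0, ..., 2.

Take the total order A < B < D < E < F < G < J < L < M on the vertex set. Then K (dimension 2) consists of the simplices:

  0-simplices (9): A, B, D, E, F, G, J, L, M
  1-simplices (27): AB, AD, AE, AJ, AL, AM, BD, BE, BF, BG, BJ, DF, DG, DL, DM, EF, EG, EJ, EL, FJ, FL, FM, GJ, GL, GM, JM, LM
  2-simplices (18): ABD, ABJ, ADM, AEJ, AEL, ALM, BDF, BEF, BEG, BGJ, DFL, DGL, DGM, EFJ, EGL, FJM, FLM, GJM

so the chain groups are C_0 ≅ Z^9, C_1 ≅ Z^27, C_2 ≅ Z^18.

∂_1: C_1 → C_0 sends each edge [p,q] (with p < q) to q − p.
The resulting 9×27 matrix has rank 8, and its Smith normal form has invariant factors (1,1,1,1,1,1,1,1).

Boundary ∂_2: C_2 → C_1 maps a triangle to the signed sum of its edges. For instance
  ∂ALM = LM − AM + AL,
  ∂EGL = GL − EL + EG.
The resulting 27×18 matrix has rank 18, and its Smith normal form has invariant factors (1,1,1,1,1,1,1,1,1,1,1,1,1,1,1,1,1,2).

Computing H_k = (kernel of ∂_k) / (image of ∂_{k+1}):

  H_0: rank C_0 − rank ∂_1 = 9 − 8 = 1, and the invariant factors of ∂_1 are all 1, so H_0 ≅ Z.
  H_1: rank ker ∂_1 − rank ∂_2 = (27 − 8) − 18 = 1, and ∂_2 has invariant factor 2 > 1, so H_1 ≅ Z × Z/2.
  H_2: rank ker ∂_2 − rank ∂_3 = (18 − 18) − 0 = 0, and there is no ∂_3, so H_2 ≅ 0.

As a check, the Euler characteristic is 9 − 27 + 18 = 0, which agrees with 1 − 1 + 0 = 0.

H_0 ≅ Z,  H_1 ≅ Z × Z/2,  H_2 = 0.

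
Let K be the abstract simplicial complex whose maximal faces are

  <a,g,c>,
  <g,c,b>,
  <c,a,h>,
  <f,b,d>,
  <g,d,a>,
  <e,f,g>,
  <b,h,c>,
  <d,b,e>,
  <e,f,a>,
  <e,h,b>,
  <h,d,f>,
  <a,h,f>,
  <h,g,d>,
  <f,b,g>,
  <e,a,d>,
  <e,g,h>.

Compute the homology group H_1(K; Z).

Order the vertices as a < b < c < d < e < f < g < h. Listing each simplex with vertices in this order, K has dimension 2 with simplices:

  0-simplices (8): a, b, c, d, e, f, g, h
  1-simplices (24): ac, ad, ae, af, ag, ah, bc, bd, be, bf, bg, bh, cg, ch, de, df, dg, dh, ef, eg, eh, fg, fh, gh
  2-simplices (16): acg, ach, ade, adg, aef, afh, bcg, bch, bde, bdf, beh, bfg, dfh, dgh, efg, egh

giving chain groups C_0 ≅ Z^8, C_1 ≅ Z^24, C_2 ≅ Z^16.

Boundary ∂_1: C_1 → C_0 maps an edge to its endpoints' difference, ∂[p,q] = q − p. For instance
  ∂ad = d − a.
The resulting 8×24 matrix has rank 7, and its Smith normal form has invariant factors (1,1,1,1,1,1,1).

Boundary ∂_2: C_2 → C_1 acts by ∂[p,q,r] = [q,r] − [p,r] + [p,q]. For instance
  ∂bcg = cg − bg + bc,
  ∂ach = ch − ah + ac.
This gives a 24×16 integer matrix of rank 15; reducing to Smith normal form yields diagonal entries (1,1,1,1,1,1,1,1,1,1,1,1,1,1,1).

Reading off H_k = ker ∂_k / im ∂_{k+1}:

  H_1: rank ker ∂_1 − rank ∂_2 = (24 − 7) − 15 = 2, and the invariant factors of ∂_2 are all 1, so H_1 ≅ Z^2.

H_1 = Z^2.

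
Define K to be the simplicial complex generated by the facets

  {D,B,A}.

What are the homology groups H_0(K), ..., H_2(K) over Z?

H_0 ≅ Z,  H_1 = 0,  H_2 = 0.

K has 3 vertices, 3 edges, 1 triangle.
rank ∂_0 = 0, rank ∂_1 = 2 ⇒ b_0 = 3 − 0 − 2 = 1; all invariant factors of ∂_1 are 1 so no torsion. So H_0 ≅ Z.
rank ∂_1 = 2, rank ∂_2 = 1 ⇒ b_1 = 3 − 2 − 1 = 0; all invariant factors of ∂_2 are 1 so no torsion. So H_1 ≅ 0.
rank ∂_2 = 1, rank ∂_3 = 0 ⇒ b_2 = 1 − 1 − 0 = 0. So H_2 ≅ 0.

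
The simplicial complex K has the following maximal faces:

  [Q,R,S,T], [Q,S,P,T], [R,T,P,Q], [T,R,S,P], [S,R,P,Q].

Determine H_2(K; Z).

K has 5 vertices, 10 edges, 10 triangles, 5 3-simplices.
rank ∂_2 = 6, rank ∂_3 = 4 ⇒ b_2 = 10 − 6 − 4 = 0; all invariant factors of ∂_3 are 1 so no torsion. So H_2 ≅ 0.

H_2 = 0.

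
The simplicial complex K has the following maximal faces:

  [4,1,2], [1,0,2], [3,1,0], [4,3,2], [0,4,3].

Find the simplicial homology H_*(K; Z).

Take the total order 0 < 1 < 2 < 3 < 4 on the vertex set. Then K (dimension 2) consists of the simplices:

  0-simplices (5): [0], [1], [2], [3], [4]
  1-simplices (10): [0,1], [0,2], [0,3], [0,4], [1,2], [1,3], [1,4], [2,3], [2,4], [3,4]
  2-simplices (5): [0,1,2], [0,1,3], [0,3,4], [1,2,4], [2,3,4]

Hence C_0 ≅ Z^5, C_1 ≅ Z^10, C_2 ≅ Z^5.

Boundary ∂_1: C_1 → C_0 is given by ∂[p,q] = [q] − [p]. For instance
  ∂[0,4] = [4] − [0].
As a 5×10 matrix over Z this has rank 4, with invariant factors (1,1,1,1).

Boundary ∂_2: C_2 → C_1 maps a triangle to the signed sum of its edges. For instance
  ∂[0,1,2] = [1,2] − [0,2] + [0,1],
  ∂[0,1,3] = [1,3] − [0,3] + [0,1].
As a 10×5 matrix over Z this has rank 5, with invariant factors (1,1,1,1,1).

Now H_k = ker ∂_k / im ∂_{k+1}, so:

  H_0: rank C_0 − rank ∂_1 = 5 − 4 = 1, and the invariant factors of ∂_1 are all 1, so H_0 = Z.
  H_1: rank ker ∂_1 − rank ∂_2 = (10 − 4) − 5 = 1, and the invariant factors of ∂_2 are all 1, so H_1 = Z.
  H_2: rank ker ∂_2 − rank ∂_3 = (5 − 5) − 0 = 0, and there is no ∂_3, so H_2 = 0.

H_0 ≅ Z,  H_1 ≅ Z,  H_2 = 0.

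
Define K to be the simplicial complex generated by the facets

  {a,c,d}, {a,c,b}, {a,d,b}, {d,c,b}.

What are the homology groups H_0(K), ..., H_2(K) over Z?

H_0 ≅ Z,  H_1 = 0,  H_2 ≅ Z.

We work with the vertex ordering a < b < c < d. The simplices of K, each written with vertices in increasing order, are:

  0-simplices (4): a, b, c, d
  1-simplices (6): ab, ac, ad, bc, bd, cd
  2-simplices (4): abc, abd, acd, bcd

so the chain groups are C_0 ≅ Z^4, C_1 ≅ Z^6, C_2 ≅ Z^4.

∂_1: C_1 → C_0 sends each edge [p,q] (with p < q) to q − p. For instance
  ∂bc = c − b.
This gives a 4×6 integer matrix of rank 3; reducing to Smith normal form yields diagonal entries (1,1,1).

∂_2: C_2 → C_1 acts by ∂[p,q,r] = [q,r] − [p,r] + [p,q]. For instance
  ∂acd = cd − ad + ac,
  ∂bcd = cd − bd + bc.
As a 6×4 matrix over Z this has rank 3, with invariant factors (1,1,1).

Computing H_k = (kernel of ∂_k) / (image of ∂_{k+1}):

  H_0: rank C_0 − rank ∂_1 = 4 − 3 = 1, and the invariant factors of ∂_1 are all 1, so H_0 = Z.
  H_1: rank ker ∂_1 − rank ∂_2 = (6 − 3) − 3 = 0, and the invariant factors of ∂_2 are all 1, so H_1 = 0.
  H_2: rank ker ∂_2 − rank ∂_3 = (4 − 3) − 0 = 1, and there is no ∂_3, so H_2 = Z.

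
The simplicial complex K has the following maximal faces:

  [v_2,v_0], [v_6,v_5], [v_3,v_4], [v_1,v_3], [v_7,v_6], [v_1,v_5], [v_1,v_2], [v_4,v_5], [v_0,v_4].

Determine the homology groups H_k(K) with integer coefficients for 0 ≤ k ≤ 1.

Fix the vertex order v_0 < v_1 < v_2 < v_3 < v_4 < v_5 < v_6 < v_7 and write every simplex with vertices in increasing order. Then dim K = 1 and the simplices of K are:

  0-simplices (8): [v_0], [v_1], [v_2], [v_3], [v_4], [v_5], [v_6], [v_7]
  1-simplices (9): [v_0,v_2], [v_0,v_4], [v_1,v_2], [v_1,v_3], [v_1,v_5], [v_3,v_4], [v_4,v_5], [v_5,v_6], [v_6,v_7]

Hence C_0 ≅ Z^8, C_1 ≅ Z^9.

The boundary map ∂_1: C_1 → C_0 is given by ∂[p,q] = [q] − [p]. For instance
  ∂[v_1,v_2] = [v_2] − [v_1].
As a 8×9 matrix over Z this has rank 7, with invariant factors (1,1,1,1,1,1,1).

From H_k ≅ ker(∂_k) / im(∂_{k+1}) we obtain:

  H_0: rank C_0 − rank ∂_1 = 8 − 7 = 1, and the invariant factors of ∂_1 are all 1, so H_0 ≅ Z.
  H_1: rank ker ∂_1 − rank ∂_2 = (9 − 7) − 0 = 2, and there is no ∂_2, so H_1 ≅ Z^2.

H_0 ≅ Z,  H_1 ≅ Z^2.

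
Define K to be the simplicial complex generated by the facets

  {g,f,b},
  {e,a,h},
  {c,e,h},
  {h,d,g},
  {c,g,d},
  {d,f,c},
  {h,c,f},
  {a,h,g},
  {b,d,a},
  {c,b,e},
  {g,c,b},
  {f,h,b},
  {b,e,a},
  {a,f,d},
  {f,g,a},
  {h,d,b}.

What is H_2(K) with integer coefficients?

H_2 ≅ Z.

K has 8 vertices, 24 edges, 16 triangles.
rank ∂_2 = 15, rank ∂_3 = 0 ⇒ b_2 = 16 − 15 − 0 = 1. So H_2 ≅ Z.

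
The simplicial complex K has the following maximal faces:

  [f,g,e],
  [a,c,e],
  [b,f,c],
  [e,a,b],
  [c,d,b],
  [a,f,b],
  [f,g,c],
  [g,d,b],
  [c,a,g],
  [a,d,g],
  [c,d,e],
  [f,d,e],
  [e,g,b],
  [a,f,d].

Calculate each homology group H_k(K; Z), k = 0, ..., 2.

Order the vertices as a < b < c < d < e < f < g. Listing each simplex with vertices in this order, K has dimension 2 with simplices:

  0-simplices (7): a, b, c, d, e, f, g
  1-simplices (21): ab, ac, ad, ae, af, ag, bc, bd, be, bf, bg, cd, ce, cf, cg, de, df, dg, ef, eg, fg
  2-simplices (14): abe, abf, ace, acg, adf, adg, bcd, bcf, bdg, beg, cde, cfg, def, efg

giving chain groups C_0 ≅ Z^7, C_1 ≅ Z^21, C_2 ≅ Z^14.

Boundary ∂_1: C_1 → C_0 is given by ∂[p,q] = [q] − [p]. For instance
  ∂ab = b − a.
This gives a 7×21 integer matrix of rank 6; reducing to Smith normal form yields diagonal entries (1,1,1,1,1,1).

The boundary map ∂_2: C_2 → C_1 maps a triangle to the signed sum of its edges. For instance
  ∂cde = de − ce + cd,
  ∂bcf = cf − bf + bc.
This gives a 21×14 integer matrix of rank 13; reducing to Smith normal form yields diagonal entries (1,1,1,1,1,1,1,1,1,1,1,1,1).

Now H_k = ker ∂_k / im ∂_{k+1}, so:

  H_0: rank C_0 − rank ∂_1 = 7 − 6 = 1, and the invariant factors of ∂_1 are all 1, so H_0 ≅ Z.
  H_1: rank ker ∂_1 − rank ∂_2 = (21 − 6) − 13 = 2, and the invariant factors of ∂_2 are all 1, so H_1 ≅ Z^2.
  H_2: rank ker ∂_2 − rank ∂_3 = (14 − 13) − 0 = 1, and there is no ∂_3, so H_2 ≅ Z.

(K is a triangulation of the torus T^2.)

H_0 ≅ Z,  H_1 ≅ Z^2,  H_2 ≅ Z.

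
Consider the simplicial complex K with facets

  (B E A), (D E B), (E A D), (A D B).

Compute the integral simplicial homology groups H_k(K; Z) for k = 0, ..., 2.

H_0 = Z,  H_1 = 0,  H_2 = Z.

Fix the vertex order A < B < D < E and write every simplex with vertices in increasing order. Then dim K = 2 and the simplices of K are:

  0-simplices (4): A, B, D, E
  1-simplices (6): AB, AD, AE, BD, BE, DE
  2-simplices (4): ABD, ABE, ADE, BDE

giving chain groups C_0 ≅ Z^4, C_1 ≅ Z^6, C_2 ≅ Z^4.

The boundary map ∂_1: C_1 → C_0 is given by ∂[p,q] = [q] − [p]. For instance
  ∂BD = D − B.
This gives a 4×6 integer matrix of rank 3; reducing to Smith normal form yields diagonal entries (1,1,1).

The boundary map ∂_2: C_2 → C_1 maps a triangle to the signed sum of its edges. For instance
  ∂ABD = BD − AD + AB,
  ∂ABE = BE − AE + AB.
This gives a 6×4 integer matrix of rank 3; reducing to Smith normal form yields diagonal entries (1,1,1).

Now H_k = ker ∂_k / im ∂_{k+1}, so:

  H_0: rank C_0 − rank ∂_1 = 4 − 3 = 1, and the invariant factors of ∂_1 are all 1, so H_0 ≅ Z.
  H_1: rank ker ∂_1 − rank ∂_2 = (6 − 3) − 3 = 0, and the invariant factors of ∂_2 are all 1, so H_1 ≅ 0.
  H_2: rank ker ∂_2 − rank ∂_3 = (4 − 3) − 0 = 1, and there is no ∂_3, so H_2 ≅ Z.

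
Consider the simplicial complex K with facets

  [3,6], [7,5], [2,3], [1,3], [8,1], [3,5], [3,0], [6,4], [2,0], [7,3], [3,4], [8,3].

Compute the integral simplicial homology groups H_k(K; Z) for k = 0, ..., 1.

H_0 ≅ Z,  H_1 ≅ Z^4.

Take the total order 0 < 1 < 2 < 3 < 4 < 5 < 6 < 7 < 8 on the vertex set. Then K (dimension 1) consists of the simplices:

  0-simplices (9): [0], [1], [2], [3], [4], [5], [6], [7], [8]
  1-simplices (12): [0,2], [0,3], [1,3], [1,8], [2,3], [3,4], [3,5], [3,6], [3,7], [3,8], [4,6], [5,7]

Hence C_0 ≅ Z^9, C_1 ≅ Z^12.

The boundary map ∂_1: C_1 → C_0 is given by ∂[p,q] = [q] − [p]. For instance
  ∂[5,7] = [7] − [5].
As a 9×12 matrix over Z this has rank 8, with invariant factors (1,1,1,1,1,1,1,1).

From H_k ≅ ker(∂_k) / im(∂_{k+1}) we obtain:

  H_0: rank C_0 − rank ∂_1 = 9 − 8 = 1, and the invariant factors of ∂_1 are all 1, so H_0 ≅ Z.
  H_1: rank ker ∂_1 − rank ∂_2 = (12 − 8) − 0 = 4, and there is no ∂_2, so H_1 ≅ Z^4.

(K is a triangulation of a wedge of 4 circles.)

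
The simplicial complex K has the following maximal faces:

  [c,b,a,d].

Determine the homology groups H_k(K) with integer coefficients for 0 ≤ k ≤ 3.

Order the vertices as a < b < c < d. Listing each simplex with vertices in this order, K has dimension 3 with simplices:

  0-simplices (4): a, b, c, d
  1-simplices (6): ab, ac, ad, bc, bd, cd
  2-simplices (4): abc, abd, acd, bcd
  3-simplices (1): abcd

Hence C_0 ≅ Z^4, C_1 ≅ Z^6, C_2 ≅ Z^4, C_3 ≅ Z^1.

Boundary ∂_1: C_1 → C_0 maps an edge to its endpoints' difference, ∂[p,q] = q − p.
The resulting 4×6 matrix has rank 3, and its Smith normal form has invariant factors (1,1,1).

∂_2: C_2 → C_1 acts by ∂[p,q,r] = [q,r] − [p,r] + [p,q]. For instance
  ∂abd = bd − ad + ab,
  ∂acd = cd − ad + ac.
The resulting 6×4 matrix has rank 3, and its Smith normal form has invariant factors (1,1,1).

∂_3: C_3 → C_2 sends each 3-simplex σ to the alternating sum Σ_i (−1)^i (σ with its i-th vertex removed). For instance
  ∂abcd = bcd − acd + abd − abc.
As a 4×1 matrix over Z this has rank 1, with invariant factors (1).

Reading off H_k = ker ∂_k / im ∂_{k+1}:

  H_0: rank C_0 − rank ∂_1 = 4 − 3 = 1, and the invariant factors of ∂_1 are all 1, so H_0 ≅ Z.
  H_1: rank ker ∂_1 − rank ∂_2 = (6 − 3) − 3 = 0, and the invariant factors of ∂_2 are all 1, so H_1 ≅ 0.
  H_2: rank ker ∂_2 − rank ∂_3 = (4 − 3) − 1 = 0, and the invariant factors of ∂_3 are all 1, so H_2 ≅ 0.
  H_3: rank ker ∂_3 − rank ∂_4 = (1 − 1) − 0 = 0, and there is no ∂_4, so H_3 ≅ 0.

(K is a triangulation of the 3-simplex.)

H_0 ≅ Z,  H_1 = 0,  H_2 = 0,  H_3 = 0.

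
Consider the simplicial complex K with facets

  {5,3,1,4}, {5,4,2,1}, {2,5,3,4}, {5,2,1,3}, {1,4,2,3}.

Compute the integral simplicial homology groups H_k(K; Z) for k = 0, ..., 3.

Fix the vertex order 1 < 2 < 3 < 4 < 5 and write every simplex with vertices in increasing order. Then dim K = 3 and the simplices of K are:

  0-simplices (5): [1], [2], [3], [4], [5]
  1-simplices (10): [1,2], [1,3], [1,4], [1,5], [2,3], [2,4], [2,5], [3,4], [3,5], [4,5]
  2-simplices (10): [1,2,3], [1,2,4], [1,2,5], [1,3,4], [1,3,5], [1,4,5], [2,3,4], [2,3,5], [2,4,5], [3,4,5]
  3-simplices (5): [1,2,3,4], [1,2,3,5], [1,2,4,5], [1,3,4,5], [2,3,4,5]

Hence C_0 ≅ Z^5, C_1 ≅ Z^10, C_2 ≅ Z^10, C_3 ≅ Z^5.

The boundary map ∂_1: C_1 → C_0 sends each edge [p,q] (with p < q) to q − p. For instance
  ∂[2,3] = [3] − [2].
The resulting 5×10 matrix has rank 4, and its Smith normal form has invariant factors (1,1,1,1).

Boundary ∂_2: C_2 → C_1 acts by ∂[p,q,r] = [q,r] − [p,r] + [p,q]. For instance
  ∂[2,3,5] = [3,5] − [2,5] + [2,3],
  ∂[1,2,4] = [2,4] − [1,4] + [1,2].
This gives a 10×10 integer matrix of rank 6; reducing to Smith normal form yields diagonal entries (1,1,1,1,1,1).

∂_3: C_3 → C_2 sends each 3-simplex σ to the alternating sum Σ_i (−1)^i (σ with its i-th vertex removed). For instance
  ∂[1,2,3,5] = [2,3,5] − [1,3,5] + [1,2,5] − [1,2,3],
  ∂[2,3,4,5] = [3,4,5] − [2,4,5] + [2,3,5] − [2,3,4].
This gives a 10×5 integer matrix of rank 4; reducing to Smith normal form yields diagonal entries (1,1,1,1).

Computing H_k = (kernel of ∂_k) / (image of ∂_{k+1}):

  H_0: rank C_0 − rank ∂_1 = 5 − 4 = 1, and the invariant factors of ∂_1 are all 1, so H_0 ≅ Z.
  H_1: rank ker ∂_1 − rank ∂_2 = (10 − 4) − 6 = 0, and the invariant factors of ∂_2 are all 1, so H_1 ≅ 0.
  H_2: rank ker ∂_2 − rank ∂_3 = (10 − 6) − 4 = 0, and the invariant factors of ∂_3 are all 1, so H_2 ≅ 0.
  H_3: rank ker ∂_3 − rank ∂_4 = (5 − 4) − 0 = 1, and there is no ∂_4, so H_3 ≅ Z.

As a check, the Euler characteristic is 5 − 10 + 10 − 5 = 0, which agrees with 1 − 0 + 0 − 1 = 0.

H_0 = Z,  H_1 = 0,  H_2 = 0,  H_3 = Z.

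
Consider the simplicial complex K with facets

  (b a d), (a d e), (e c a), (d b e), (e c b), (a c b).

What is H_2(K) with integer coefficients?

Take the total order a < b < c < d < e on the vertex set. Then K (dimension 2) consists of the simplices:

  0-simplices (5): a, b, c, d, e
  1-simplices (9): ab, ac, ad, ae, bc, bd, be, ce, de
  2-simplices (6): abc, abd, ace, ade, bce, bde

Hence C_0 ≅ Z^5, C_1 ≅ Z^9, C_2 ≅ Z^6.

The boundary map ∂_1: C_1 → C_0 sends each edge [p,q] (with p < q) to q − p.
As a 5×9 matrix over Z this has rank 4, with invariant factors (1,1,1,1).

Boundary ∂_2: C_2 → C_1 sends each 2-simplex [p,q,r] to [q,r] − [p,r] + [p,q]. For instance
  ∂abd = bd − ad + ab,
  ∂bce = ce − be + bc.
The resulting 9×6 matrix has rank 5, and its Smith normal form has invariant factors (1,1,1,1,1).

Now H_k = ker ∂_k / im ∂_{k+1}, so:

  H_2: rank ker ∂_2 − rank ∂_3 = (6 − 5) − 0 = 1, and there is no ∂_3, so H_2 = Z.

H_2 = Z.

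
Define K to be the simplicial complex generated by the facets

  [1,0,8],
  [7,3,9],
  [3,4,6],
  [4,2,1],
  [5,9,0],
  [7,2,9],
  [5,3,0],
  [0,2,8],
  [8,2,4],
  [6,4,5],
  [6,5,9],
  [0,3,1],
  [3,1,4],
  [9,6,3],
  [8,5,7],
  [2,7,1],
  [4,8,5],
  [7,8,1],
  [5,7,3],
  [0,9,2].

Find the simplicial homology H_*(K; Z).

H_0 = Z,  H_1 = Z ⊕ Z_2,  H_2 = 0.

Fix the vertex order 0 < 1 < 2 < 3 < 4 < 5 < 6 < 7 < 8 < 9 and write every simplex with vertices in increasing order. Then dim K = 2 and the simplices of K are:

  0-simplices (10): [0], [1], [2], [3], [4], [5], [6], [7], [8], [9]
  1-simplices (30): (30 of them)
  2-simplices (20): (20 of them)

so the chain groups are C_0 ≅ Z^10, C_1 ≅ Z^30, C_2 ≅ Z^20.

Boundary ∂_1: C_1 → C_0 is given by ∂[p,q] = [q] − [p]. For instance
  ∂[1,4] = [4] − [1].
The 10×30 boundary matrix has rank 9 and Smith normal form diag(1,1,1,1,1,1,1,1,1).

∂_2: C_2 → C_1 acts by ∂[p,q,r] = [q,r] − [p,r] + [p,q]. For instance
  ∂[1,2,7] = [2,7] − [1,7] + [1,2],
  ∂[1,7,8] = [7,8] − [1,8] + [1,7].
The 30×20 boundary matrix has rank 20 and Smith normal form diag(1,1,1,1,1,1,1,1,1,1,1,1,1,1,1,1,1,1,1,2).

From H_k ≅ ker(∂_k) / im(∂_{k+1}) we obtain:

  H_0: rank C_0 − rank ∂_1 = 10 − 9 = 1, and the invariant factors of ∂_1 are all 1, so H_0 = Z.
  H_1: rank ker ∂_1 − rank ∂_2 = (30 − 9) − 20 = 1, and ∂_2 has invariant factor 2 > 1, so H_1 = Z ⊕ Z_2.
  H_2: rank ker ∂_2 − rank ∂_3 = (20 − 20) − 0 = 0, and there is no ∂_3, so H_2 = 0.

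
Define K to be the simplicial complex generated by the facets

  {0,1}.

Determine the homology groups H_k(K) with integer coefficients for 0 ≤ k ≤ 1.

Fix the vertex order 0 < 1 and write every simplex with vertices in increasing order. Then dim K = 1 and the simplices of K are:

  0-simplices (2): [0], [1]
  1-simplices (1): [0,1]

giving chain groups C_0 ≅ Z^2, C_1 ≅ Z^1.

The boundary map ∂_1: C_1 → C_0 maps an edge to its endpoints' difference, ∂[p,q] = q − p. For instance
  ∂[0,1] = [1] − [0].
This gives a 2×1 integer matrix of rank 1; reducing to Smith normal form yields diagonal entries (1).

Now H_k = ker ∂_k / im ∂_{k+1}, so:

  H_0: rank C_0 − rank ∂_1 = 2 − 1 = 1, and the invariant factors of ∂_1 are all 1, so H_0 = Z.
  H_1: rank ker ∂_1 − rank ∂_2 = (1 − 1) − 0 = 0, and there is no ∂_2, so H_1 = 0.

H_0 = Z,  H_1 = 0.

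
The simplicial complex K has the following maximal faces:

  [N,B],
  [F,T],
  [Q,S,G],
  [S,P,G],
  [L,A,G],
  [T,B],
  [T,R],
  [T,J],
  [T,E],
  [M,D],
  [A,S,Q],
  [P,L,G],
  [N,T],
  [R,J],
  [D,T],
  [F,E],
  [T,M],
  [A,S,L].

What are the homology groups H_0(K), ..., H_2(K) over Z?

H_0 = Z^2,  H_1 = Z^5,  H_2 = 0.

Order the vertices as A < B < D < E < F < G < J < L < M < N < P < Q < R < S < T. Listing each simplex with vertices in this order, K has dimension 2 with simplices:

  0-simplices (15): A, B, D, E, F, G, J, L, M, N, P, Q, R, S, T
  1-simplices (24): AG, AL, AQ, AS, BN, BT, DM, DT, EF, ET, FT, GL, GP, GQ, GS, JR, JT, LP, LS, MT, NT, PS, QS, RT
  2-simplices (6): AGL, ALS, AQS, GLP, GPS, GQS

giving chain groups C_0 ≅ Z^15, C_1 ≅ Z^24, C_2 ≅ Z^6.

∂_1: C_1 → C_0 is given by ∂[p,q] = [q] − [p]. For instance
  ∂GQ = Q − G.
This gives a 15×24 integer matrix of rank 13; reducing to Smith normal form yields diagonal entries (1,1,1,1,1,1,1,1,1,1,1,1,1).

Boundary ∂_2: C_2 → C_1 maps a triangle to the signed sum of its edges. For instance
  ∂ALS = LS − AS + AL,
  ∂GQS = QS − GS + GQ.
The 24×6 boundary matrix has rank 6 and Smith normal form diag(1,1,1,1,1,1).

Now H_k = ker ∂_k / im ∂_{k+1}, so:

  H_0: rank C_0 − rank ∂_1 = 15 − 13 = 2, and the invariant factors of ∂_1 are all 1, so H_0 ≅ Z^2.
  H_1: rank ker ∂_1 − rank ∂_2 = (24 − 13) − 6 = 5, and the invariant factors of ∂_2 are all 1, so H_1 ≅ Z^5.
  H_2: rank ker ∂_2 − rank ∂_3 = (6 − 6) − 0 = 0, and there is no ∂_3, so H_2 ≅ 0.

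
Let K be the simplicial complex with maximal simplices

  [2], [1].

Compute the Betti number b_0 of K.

Take the total order 1 < 2 on the vertex set. Then K (dimension 0) consists of the simplices:

  0-simplices (2): [1], [2]

giving chain groups C_0 ≅ Z^2.

Computing H_k = (kernel of ∂_k) / (image of ∂_{k+1}):

  H_0: rank C_0 − rank ∂_1 = 2 − 0 = 2, and there is no ∂_1, so H_0 ≅ Z^2.

(K is a triangulation of a set of 2 points.)

Hence the Betti numbers are b_0 = 2.

b_0 = 2.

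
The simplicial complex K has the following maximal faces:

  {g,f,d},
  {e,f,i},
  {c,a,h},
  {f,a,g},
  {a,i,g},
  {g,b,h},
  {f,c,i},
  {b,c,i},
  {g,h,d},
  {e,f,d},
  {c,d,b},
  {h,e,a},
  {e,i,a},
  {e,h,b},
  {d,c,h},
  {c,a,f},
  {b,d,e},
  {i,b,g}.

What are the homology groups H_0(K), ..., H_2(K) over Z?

K has 9 vertices, 27 edges, 18 triangles.
rank ∂_0 = 0, rank ∂_1 = 8 ⇒ b_0 = 9 − 0 − 8 = 1; all invariant factors of ∂_1 are 1 so no torsion. So H_0 = Z.
rank ∂_1 = 8, rank ∂_2 = 18 ⇒ b_1 = 27 − 8 − 18 = 1; ∂_2 has invariant factor(s) [2] giving torsion. So H_1 = Z ⊕ Z/2.
rank ∂_2 = 18, rank ∂_3 = 0 ⇒ b_2 = 18 − 18 − 0 = 0. So H_2 = 0.

H_0 = Z,  H_1 = Z ⊕ Z/2,  H_2 = 0.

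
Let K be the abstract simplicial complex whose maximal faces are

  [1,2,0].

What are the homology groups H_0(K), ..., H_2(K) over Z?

H_0 = Z,  H_1 = 0,  H_2 = 0.

Take the total order 0 < 1 < 2 on the vertex set. Then K (dimension 2) consists of the simplices:

  0-simplices (3): [0], [1], [2]
  1-simplices (3): [0,1], [0,2], [1,2]
  2-simplices (1): [0,1,2]

so the chain groups are C_0 ≅ Z^3, C_1 ≅ Z^3, C_2 ≅ Z^1.

Boundary ∂_1: C_1 → C_0 maps an edge to its endpoints' difference, ∂[p,q] = q − p. For instance
  ∂[0,1] = [1] − [0].
The resulting 3×3 matrix has rank 2, and its Smith normal form has invariant factors (1,1).

The boundary map ∂_2: C_2 → C_1 maps a triangle to the signed sum of its edges. For instance
  ∂[0,1,2] = [1,2] − [0,2] + [0,1].
The 3×1 boundary matrix has rank 1 and Smith normal form diag(1).

Reading off H_k = ker ∂_k / im ∂_{k+1}:

  H_0: rank C_0 − rank ∂_1 = 3 − 2 = 1, and the invariant factors of ∂_1 are all 1, so H_0 ≅ Z.
  H_1: rank ker ∂_1 − rank ∂_2 = (3 − 2) − 1 = 0, and the invariant factors of ∂_2 are all 1, so H_1 ≅ 0.
  H_2: rank ker ∂_2 − rank ∂_3 = (1 − 1) − 0 = 0, and there is no ∂_3, so H_2 ≅ 0.

(K is a triangulation of the 2-simplex.)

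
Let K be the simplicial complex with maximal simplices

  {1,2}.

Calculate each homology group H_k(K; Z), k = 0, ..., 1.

H_0 ≅ Z,  H_1 = 0.

Fix the vertex order 1 < 2 and write every simplex with vertices in increasing order. Then dim K = 1 and the simplices of K are:

  0-simplices (2): [1], [2]
  1-simplices (1): [1,2]

so the chain groups are C_0 ≅ Z^2, C_1 ≅ Z^1.

∂_1: C_1 → C_0 sends each edge [p,q] (with p < q) to q − p. For instance
  ∂[1,2] = [2] − [1].
The resulting 2×1 matrix has rank 1, and its Smith normal form has invariant factors (1).

Computing H_k = (kernel of ∂_k) / (image of ∂_{k+1}):

  H_0: rank C_0 − rank ∂_1 = 2 − 1 = 1, and the invariant factors of ∂_1 are all 1, so H_0 ≅ Z.
  H_1: rank ker ∂_1 − rank ∂_2 = (1 − 1) − 0 = 0, and there is no ∂_2, so H_1 ≅ 0.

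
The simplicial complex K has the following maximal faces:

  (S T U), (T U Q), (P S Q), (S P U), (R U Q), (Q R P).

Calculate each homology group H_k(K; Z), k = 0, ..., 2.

H_0 ≅ Z,  H_1 ≅ Z,  H_2 = 0.

Take the total order P < Q < R < S < T < U on the vertex set. Then K (dimension 2) consists of the simplices:

  0-simplices (6): P, Q, R, S, T, U
  1-simplices (12): PQ, PR, PS, PU, QR, QS, QT, QU, RU, ST, SU, TU
  2-simplices (6): PQR, PQS, PSU, QRU, QTU, STU

Hence C_0 ≅ Z^6, C_1 ≅ Z^12, C_2 ≅ Z^6.

Boundary ∂_1: C_1 → C_0 is given by ∂[p,q] = [q] − [p]. For instance
  ∂SU = U − S.
This gives a 6×12 integer matrix of rank 5; reducing to Smith normal form yields diagonal entries (1,1,1,1,1).

∂_2: C_2 → C_1 maps a triangle to the signed sum of its edges. For instance
  ∂PQR = QR − PR + PQ,
  ∂QTU = TU − QU + QT.
As a 12×6 matrix over Z this has rank 6, with invariant factors (1,1,1,1,1,1).

Reading off H_k = ker ∂_k / im ∂_{k+1}:

  H_0: rank C_0 − rank ∂_1 = 6 − 5 = 1, and the invariant factors of ∂_1 are all 1, so H_0 = Z.
  H_1: rank ker ∂_1 − rank ∂_2 = (12 − 5) − 6 = 1, and the invariant factors of ∂_2 are all 1, so H_1 = Z.
  H_2: rank ker ∂_2 − rank ∂_3 = (6 − 6) − 0 = 0, and there is no ∂_3, so H_2 = 0.

As a check, the Euler characteristic is 6 − 12 + 6 = 0, which agrees with 1 − 1 + 0 = 0.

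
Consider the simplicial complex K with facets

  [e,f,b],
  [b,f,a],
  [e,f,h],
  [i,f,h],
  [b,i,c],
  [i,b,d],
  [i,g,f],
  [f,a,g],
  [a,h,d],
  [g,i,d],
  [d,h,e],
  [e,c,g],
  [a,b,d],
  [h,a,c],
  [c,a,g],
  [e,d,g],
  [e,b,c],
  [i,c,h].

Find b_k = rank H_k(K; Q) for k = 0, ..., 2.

b_0 = 1, b_1 = 2, b_2 = 1.

Fix the vertex order a < b < c < d < e < f < g < h < i and write every simplex with vertices in increasing order. Then dim K = 2 and the simplices of K are:

  0-simplices (9): a, b, c, d, e, f, g, h, i
  1-simplices (27): ab, ac, ad, af, ag, ah, bc, bd, be, bf, bi, ce, cg, ch, ci, de, dg, dh, di, ef, eg, eh, fg, fh, fi, gi, hi
  2-simplices (18): abd, abf, acg, ach, adh, afg, bce, bci, bdi, bef, ceg, chi, deg, deh, dgi, efh, fgi, fhi

Hence C_0 ≅ Z^9, C_1 ≅ Z^27, C_2 ≅ Z^18.

∂_1: C_1 → C_0 maps an edge to its endpoints' difference, ∂[p,q] = q − p. For instance
  ∂bc = c − b.
The resulting 9×27 matrix has rank 8, and its Smith normal form has invariant factors (1,1,1,1,1,1,1,1).

Boundary ∂_2: C_2 → C_1 acts by ∂[p,q,r] = [q,r] − [p,r] + [p,q]. For instance
  ∂efh = fh − eh + ef,
  ∂afg = fg − ag + af.
The resulting 27×18 matrix has rank 17, and its Smith normal form has invariant factors (1,1,1,1,1,1,1,1,1,1,1,1,1,1,1,1,1).

Now H_k = ker ∂_k / im ∂_{k+1}, so:

  H_0: rank C_0 − rank ∂_1 = 9 − 8 = 1, and the invariant factors of ∂_1 are all 1, so H_0 ≅ Z.
  H_1: rank ker ∂_1 − rank ∂_2 = (27 − 8) − 17 = 2, and the invariant factors of ∂_2 are all 1, so H_1 ≅ Z^2.
  H_2: rank ker ∂_2 − rank ∂_3 = (18 − 17) − 0 = 1, and there is no ∂_3, so H_2 ≅ Z.

(K is a triangulation of the torus T^2.)

Hence the Betti numbers are b_0 = 1, b_1 = 2, b_2 = 1.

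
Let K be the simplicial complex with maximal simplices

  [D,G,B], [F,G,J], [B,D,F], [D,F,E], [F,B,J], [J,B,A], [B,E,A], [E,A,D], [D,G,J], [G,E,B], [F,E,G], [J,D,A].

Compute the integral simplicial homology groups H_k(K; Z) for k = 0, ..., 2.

H_0 = Z,  H_1 = Z/2,  H_2 = 0.

We work with the vertex ordering A < B < D < E < F < G < J. The simplices of K, each written with vertices in increasing order, are:

  0-simplices (7): A, B, D, E, F, G, J
  1-simplices (18): AB, AD, AE, AJ, BD, BE, BF, BG, BJ, DE, DF, DG, DJ, EF, EG, FG, FJ, GJ
  2-simplices (12): ABE, ABJ, ADE, ADJ, BDF, BDG, BEG, BFJ, DEF, DGJ, EFG, FGJ

so the chain groups are C_0 ≅ Z^7, C_1 ≅ Z^18, C_2 ≅ Z^12.

Boundary ∂_1: C_1 → C_0 is given by ∂[p,q] = [q] − [p]. For instance
  ∂BJ = J − B.
As a 7×18 matrix over Z this has rank 6, with invariant factors (1,1,1,1,1,1).

The boundary map ∂_2: C_2 → C_1 acts by ∂[p,q,r] = [q,r] − [p,r] + [p,q]. For instance
  ∂ADE = DE − AE + AD,
  ∂EFG = FG − EG + EF.
The 18×12 boundary matrix has rank 12 and Smith normal form diag(1,1,1,1,1,1,1,1,1,1,1,2).

From H_k ≅ ker(∂_k) / im(∂_{k+1}) we obtain:

  H_0: rank C_0 − rank ∂_1 = 7 − 6 = 1, and the invariant factors of ∂_1 are all 1, so H_0 = Z.
  H_1: rank ker ∂_1 − rank ∂_2 = (18 − 6) − 12 = 0, and ∂_2 has invariant factor 2 > 1, so H_1 = Z/2.
  H_2: rank ker ∂_2 − rank ∂_3 = (12 − 12) − 0 = 0, and there is no ∂_3, so H_2 = 0.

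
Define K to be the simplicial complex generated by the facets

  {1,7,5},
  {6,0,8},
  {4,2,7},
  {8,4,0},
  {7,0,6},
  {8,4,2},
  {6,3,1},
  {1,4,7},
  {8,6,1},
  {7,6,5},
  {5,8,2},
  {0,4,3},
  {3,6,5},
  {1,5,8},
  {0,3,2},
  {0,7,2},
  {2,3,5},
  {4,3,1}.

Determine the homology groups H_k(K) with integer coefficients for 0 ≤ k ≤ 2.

Take the total order 0 < 1 < 2 < 3 < 4 < 5 < 6 < 7 < 8 on the vertex set. Then K (dimension 2) consists of the simplices:

  0-simplices (9): [0], [1], [2], [3], [4], [5], [6], [7], [8]
  1-simplices (27): (27 of them)
  2-simplices (18): [0,2,3], [0,2,7], [0,3,4], [0,4,8], [0,6,7], [0,6,8], [1,3,4], [1,3,6], [1,4,7], [1,5,7], [1,5,8], [1,6,8], [2,3,5], [2,4,7], [2,4,8], [2,5,8], [3,5,6], [5,6,7]

Hence C_0 ≅ Z^9, C_1 ≅ Z^27, C_2 ≅ Z^18.

The boundary map ∂_1: C_1 → C_0 is given by ∂[p,q] = [q] − [p].
The resulting 9×27 matrix has rank 8, and its Smith normal form has invariant factors (1,1,1,1,1,1,1,1).

Boundary ∂_2: C_2 → C_1 sends each 2-simplex [p,q,r] to [q,r] − [p,r] + [p,q]. For instance
  ∂[0,2,3] = [2,3] − [0,3] + [0,2],
  ∂[0,6,7] = [6,7] − [0,7] + [0,6].
The 27×18 boundary matrix has rank 18 and Smith normal form diag(1,1,1,1,1,1,1,1,1,1,1,1,1,1,1,1,1,2).

Computing H_k = (kernel of ∂_k) / (image of ∂_{k+1}):

  H_0: rank C_0 − rank ∂_1 = 9 − 8 = 1, and the invariant factors of ∂_1 are all 1, so H_0 ≅ Z.
  H_1: rank ker ∂_1 − rank ∂_2 = (27 − 8) − 18 = 1, and ∂_2 has invariant factor 2 > 1, so H_1 ≅ Z ⊕ Z_2.
  H_2: rank ker ∂_2 − rank ∂_3 = (18 − 18) − 0 = 0, and there is no ∂_3, so H_2 ≅ 0.

(K is a triangulation of the Klein bottle.)

H_0 ≅ Z,  H_1 ≅ Z ⊕ Z_2,  H_2 = 0.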